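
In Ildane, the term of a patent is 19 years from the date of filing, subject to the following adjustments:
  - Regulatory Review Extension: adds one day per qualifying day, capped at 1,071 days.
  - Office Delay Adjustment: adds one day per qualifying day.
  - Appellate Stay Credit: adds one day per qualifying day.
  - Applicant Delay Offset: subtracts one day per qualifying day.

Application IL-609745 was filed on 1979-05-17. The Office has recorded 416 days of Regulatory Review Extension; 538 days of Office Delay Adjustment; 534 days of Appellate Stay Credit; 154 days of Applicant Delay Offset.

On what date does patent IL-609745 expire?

January 10, 2002

Base term: filing date + 19 years → 17 May 1998.
Regulatory Review Extension: 416 days (within the 1071-day cap) → +416 days → 7 July 1999.
Office Delay Adjustment: +538 days → 26 December 2000.
Appellate Stay Credit: +534 days → 13 June 2002.
Applicant Delay Offset: −154 days → 10 January 2002.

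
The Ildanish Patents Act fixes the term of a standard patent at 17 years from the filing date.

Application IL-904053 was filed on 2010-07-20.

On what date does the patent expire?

Filing date + 17 years → 20 July 2027.

2027-07-20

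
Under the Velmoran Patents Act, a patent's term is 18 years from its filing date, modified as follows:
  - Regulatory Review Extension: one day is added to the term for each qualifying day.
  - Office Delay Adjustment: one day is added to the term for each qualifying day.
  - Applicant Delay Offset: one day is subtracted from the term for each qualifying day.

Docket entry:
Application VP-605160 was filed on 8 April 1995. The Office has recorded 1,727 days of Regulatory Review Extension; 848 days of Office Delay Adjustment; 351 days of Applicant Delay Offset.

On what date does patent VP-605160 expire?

Base term: filing date + 18 years → 8 April 2013.
Regulatory Review Extension: +1727 days → 30 December 2017.
Office Delay Adjustment: +848 days → 26 April 2020.
Applicant Delay Offset: −351 days → 11 May 2019.

May 11, 2019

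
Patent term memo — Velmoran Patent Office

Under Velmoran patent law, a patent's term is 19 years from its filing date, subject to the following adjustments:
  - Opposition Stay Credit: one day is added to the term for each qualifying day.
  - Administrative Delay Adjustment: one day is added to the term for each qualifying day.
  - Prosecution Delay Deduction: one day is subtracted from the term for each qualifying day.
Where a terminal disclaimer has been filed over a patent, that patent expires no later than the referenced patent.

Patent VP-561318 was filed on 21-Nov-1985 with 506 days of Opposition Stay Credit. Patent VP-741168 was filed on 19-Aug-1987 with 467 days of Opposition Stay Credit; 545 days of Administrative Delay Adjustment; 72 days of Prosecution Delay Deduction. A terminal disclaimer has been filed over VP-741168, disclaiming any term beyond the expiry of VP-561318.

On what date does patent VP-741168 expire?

2006-04-11

Natural term of VP-741168:
  Base: filing + 19 years → 19 August 2006.
  Opposition Stay Credit: +467 days → 29 November 2007.
  Administrative Delay Adjustment: +545 days → 27 May 2009.
  Prosecution Delay Deduction: −72 days → 16 March 2009.
Expiry of referenced patent VP-561318:
  Base: filing + 19 years → 21 November 2004.
  Opposition Stay Credit: +506 days → 11 April 2006.
Terminal disclaimer: VP-741168 expires on the earlier of 16 March 2009 and 11 April 2006.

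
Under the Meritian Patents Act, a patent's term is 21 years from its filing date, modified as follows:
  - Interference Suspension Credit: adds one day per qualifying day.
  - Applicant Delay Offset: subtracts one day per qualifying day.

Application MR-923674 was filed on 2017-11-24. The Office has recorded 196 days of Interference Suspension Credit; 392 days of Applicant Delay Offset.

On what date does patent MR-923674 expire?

Base term: filing date + 21 years → 24 November 2038.
Interference Suspension Credit: +196 days → 8 June 2039.
Applicant Delay Offset: −392 days → 12 May 2038.

2038-05-12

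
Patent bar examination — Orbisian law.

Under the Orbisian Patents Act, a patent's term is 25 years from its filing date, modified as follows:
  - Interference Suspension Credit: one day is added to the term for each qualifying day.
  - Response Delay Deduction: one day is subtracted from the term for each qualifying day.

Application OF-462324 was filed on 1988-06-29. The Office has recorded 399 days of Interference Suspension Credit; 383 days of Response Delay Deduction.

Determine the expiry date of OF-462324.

2013-07-15

Base term: filing date + 25 years → 29 June 2013.
Interference Suspension Credit: +399 days → 2 August 2014.
Response Delay Deduction: −383 days → 15 July 2013.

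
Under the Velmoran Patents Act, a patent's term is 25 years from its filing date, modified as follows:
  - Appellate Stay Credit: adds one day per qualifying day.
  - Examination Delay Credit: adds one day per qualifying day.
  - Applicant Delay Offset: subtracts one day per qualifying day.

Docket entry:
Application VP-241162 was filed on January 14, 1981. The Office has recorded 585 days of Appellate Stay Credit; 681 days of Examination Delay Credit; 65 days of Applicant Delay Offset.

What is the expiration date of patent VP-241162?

2009-04-29

Base term: filing date + 25 years → 14 January 2006.
Appellate Stay Credit: +585 days → 22 August 2007.
Examination Delay Credit: +681 days → 3 July 2009.
Applicant Delay Offset: −65 days → 29 April 2009.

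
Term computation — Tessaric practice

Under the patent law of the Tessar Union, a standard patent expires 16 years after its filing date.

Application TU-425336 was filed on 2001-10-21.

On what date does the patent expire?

October 21, 2017

Filing date + 16 years → 21 October 2017.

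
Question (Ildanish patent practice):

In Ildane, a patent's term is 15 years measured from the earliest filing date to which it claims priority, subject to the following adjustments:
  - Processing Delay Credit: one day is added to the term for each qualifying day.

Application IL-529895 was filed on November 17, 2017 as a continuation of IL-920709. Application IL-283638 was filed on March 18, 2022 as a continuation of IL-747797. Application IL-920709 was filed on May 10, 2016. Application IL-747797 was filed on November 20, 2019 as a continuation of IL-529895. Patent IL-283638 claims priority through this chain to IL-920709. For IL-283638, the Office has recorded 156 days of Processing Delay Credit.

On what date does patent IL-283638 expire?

Earliest priority filing: 10 May 2016.
Base term: 10 May 2016 + 15 years → 10 May 2031.
Processing Delay Credit: +156 days → 13 October 2031.

2031-10-13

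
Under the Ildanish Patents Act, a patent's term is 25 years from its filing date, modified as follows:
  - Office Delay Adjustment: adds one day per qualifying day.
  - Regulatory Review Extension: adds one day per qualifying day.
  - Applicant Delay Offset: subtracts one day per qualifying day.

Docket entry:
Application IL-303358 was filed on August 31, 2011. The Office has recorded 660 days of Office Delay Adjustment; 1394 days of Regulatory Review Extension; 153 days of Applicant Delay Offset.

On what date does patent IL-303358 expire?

Base term: filing date + 25 years → 31 August 2036.
Office Delay Adjustment: +660 days → 22 June 2038.
Regulatory Review Extension: +1394 days → 16 April 2042.
Applicant Delay Offset: −153 days → 14 November 2041.

2041-11-14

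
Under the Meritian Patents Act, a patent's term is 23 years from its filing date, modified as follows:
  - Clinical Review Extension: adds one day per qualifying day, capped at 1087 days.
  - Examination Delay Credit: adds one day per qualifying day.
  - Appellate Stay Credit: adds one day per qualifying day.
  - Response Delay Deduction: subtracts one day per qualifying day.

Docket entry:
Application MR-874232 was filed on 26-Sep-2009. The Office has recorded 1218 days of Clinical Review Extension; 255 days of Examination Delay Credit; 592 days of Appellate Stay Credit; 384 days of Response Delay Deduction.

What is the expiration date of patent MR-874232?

2036-12-24

Base term: filing date + 23 years → 26 September 2032.
Clinical Review Extension: 1218 days claimed exceeds the 1087-day cap, so +1087 days → 18 September 2035.
Examination Delay Credit: +255 days → 30 May 2036.
Appellate Stay Credit: +592 days → 12 January 2038.
Response Delay Deduction: −384 days → 24 December 2036.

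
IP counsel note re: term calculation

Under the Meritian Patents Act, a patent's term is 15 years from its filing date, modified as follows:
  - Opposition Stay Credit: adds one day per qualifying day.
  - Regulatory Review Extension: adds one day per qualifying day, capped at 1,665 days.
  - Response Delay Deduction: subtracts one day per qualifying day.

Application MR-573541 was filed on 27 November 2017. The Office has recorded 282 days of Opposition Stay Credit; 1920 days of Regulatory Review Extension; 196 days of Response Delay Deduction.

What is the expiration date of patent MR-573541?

September 13, 2037

Base term: filing date + 15 years → 27 November 2032.
Opposition Stay Credit: +282 days → 5 September 2033.
Regulatory Review Extension: 1920 days claimed exceeds the 1665-day cap, so +1665 days → 28 March 2038.
Response Delay Deduction: −196 days → 13 September 2037.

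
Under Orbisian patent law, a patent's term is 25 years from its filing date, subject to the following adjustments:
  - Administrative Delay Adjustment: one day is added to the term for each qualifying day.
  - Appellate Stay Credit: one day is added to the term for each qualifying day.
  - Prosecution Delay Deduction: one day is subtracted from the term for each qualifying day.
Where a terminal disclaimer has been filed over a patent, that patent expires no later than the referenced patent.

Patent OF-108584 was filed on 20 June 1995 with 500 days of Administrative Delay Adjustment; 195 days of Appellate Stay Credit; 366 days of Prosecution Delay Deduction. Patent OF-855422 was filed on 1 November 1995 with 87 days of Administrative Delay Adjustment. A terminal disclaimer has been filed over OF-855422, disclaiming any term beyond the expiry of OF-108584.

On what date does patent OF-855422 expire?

Natural term of OF-855422:
  Base: filing + 25 years → 1 November 2020.
  Administrative Delay Adjustment: +87 days → 27 January 2021.
Expiry of referenced patent OF-108584:
  Base: filing + 25 years → 20 June 2020.
  Administrative Delay Adjustment: +500 days → 2 November 2021.
  Appellate Stay Credit: +195 days → 16 May 2022.
  Prosecution Delay Deduction: −366 days → 15 May 2021.
Terminal disclaimer: OF-855422 expires on the earlier of 27 January 2021 and 15 May 2021.

2021-01-27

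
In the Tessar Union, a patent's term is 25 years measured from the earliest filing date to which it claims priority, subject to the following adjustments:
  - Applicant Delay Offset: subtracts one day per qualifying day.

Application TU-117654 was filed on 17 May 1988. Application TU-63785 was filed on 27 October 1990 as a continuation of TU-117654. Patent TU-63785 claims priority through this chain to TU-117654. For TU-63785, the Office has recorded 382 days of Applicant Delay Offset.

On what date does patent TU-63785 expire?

Earliest priority filing: 17 May 1988.
Base term: 17 May 1988 + 25 years → 17 May 2013.
Applicant Delay Offset: −382 days → 30 April 2012.

April 30, 2012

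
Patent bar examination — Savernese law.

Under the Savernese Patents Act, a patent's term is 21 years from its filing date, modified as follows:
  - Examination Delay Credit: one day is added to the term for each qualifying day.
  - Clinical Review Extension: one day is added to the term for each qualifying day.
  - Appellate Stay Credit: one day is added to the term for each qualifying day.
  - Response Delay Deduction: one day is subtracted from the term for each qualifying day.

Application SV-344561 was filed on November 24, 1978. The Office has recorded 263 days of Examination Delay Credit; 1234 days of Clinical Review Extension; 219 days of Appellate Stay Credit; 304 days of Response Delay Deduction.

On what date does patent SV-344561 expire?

October 6, 2003

Base term: filing date + 21 years → 24 November 1999.
Examination Delay Credit: +263 days → 13 August 2000.
Clinical Review Extension: +1234 days → 30 December 2003.
Appellate Stay Credit: +219 days → 5 August 2004.
Response Delay Deduction: −304 days → 6 October 2003.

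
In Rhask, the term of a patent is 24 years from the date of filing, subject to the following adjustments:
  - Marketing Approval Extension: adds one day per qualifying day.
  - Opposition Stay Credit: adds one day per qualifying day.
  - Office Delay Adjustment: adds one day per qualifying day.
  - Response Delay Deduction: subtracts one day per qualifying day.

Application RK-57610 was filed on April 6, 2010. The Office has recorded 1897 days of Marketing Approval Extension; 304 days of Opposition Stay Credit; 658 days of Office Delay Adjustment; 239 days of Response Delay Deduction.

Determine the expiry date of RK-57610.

Base term: filing date + 24 years → 6 April 2034.
Marketing Approval Extension: +1897 days → 16 June 2039.
Opposition Stay Credit: +304 days → 15 April 2040.
Office Delay Adjustment: +658 days → 2 February 2042.
Response Delay Deduction: −239 days → 8 June 2041.

June 8, 2041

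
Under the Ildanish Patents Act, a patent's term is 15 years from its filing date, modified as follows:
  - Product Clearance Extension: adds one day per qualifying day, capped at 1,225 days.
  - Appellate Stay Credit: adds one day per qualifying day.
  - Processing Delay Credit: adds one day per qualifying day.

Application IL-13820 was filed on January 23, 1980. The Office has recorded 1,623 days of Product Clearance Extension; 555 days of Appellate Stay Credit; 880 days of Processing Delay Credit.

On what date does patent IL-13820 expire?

Base term: filing date + 15 years → 23 January 1995.
Product Clearance Extension: 1623 days claimed exceeds the 1225-day cap, so +1225 days → 1 June 1998.
Appellate Stay Credit: +555 days → 8 December 1999.
Processing Delay Credit: +880 days → 6 May 2002.

May 6, 2002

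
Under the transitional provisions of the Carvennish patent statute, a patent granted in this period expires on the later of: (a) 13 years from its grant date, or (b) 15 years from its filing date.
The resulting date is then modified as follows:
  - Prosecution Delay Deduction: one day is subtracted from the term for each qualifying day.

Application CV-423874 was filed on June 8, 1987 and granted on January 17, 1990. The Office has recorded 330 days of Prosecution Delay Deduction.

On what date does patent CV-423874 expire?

2002-02-21

(a) grant + 13 years → 17 January 2003.
(b) filing + 15 years → 8 June 2002.
Later of the two: 17 January 2003.
Prosecution Delay Deduction: −330 days → 21 February 2002.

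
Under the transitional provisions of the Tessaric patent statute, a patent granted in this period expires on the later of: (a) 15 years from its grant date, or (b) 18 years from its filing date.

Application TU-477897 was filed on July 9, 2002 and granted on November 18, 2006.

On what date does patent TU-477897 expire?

(a) grant + 15 years → 18 November 2021.
(b) filing + 18 years → 9 July 2020.
Later of the two: 18 November 2021.

2021-11-18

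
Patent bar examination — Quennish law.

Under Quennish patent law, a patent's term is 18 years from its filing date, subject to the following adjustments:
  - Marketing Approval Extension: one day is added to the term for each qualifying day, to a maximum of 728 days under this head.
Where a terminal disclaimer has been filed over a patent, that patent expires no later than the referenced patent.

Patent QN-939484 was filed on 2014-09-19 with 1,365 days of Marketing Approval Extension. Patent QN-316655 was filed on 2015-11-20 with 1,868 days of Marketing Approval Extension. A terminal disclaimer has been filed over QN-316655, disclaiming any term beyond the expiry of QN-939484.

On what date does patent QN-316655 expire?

Natural term of QN-316655:
  Base: filing + 18 years → 20 November 2033.
  Marketing Approval Extension: 1868 days claimed exceeds the 728-day cap, so +728 days → 18 November 2035.
Expiry of referenced patent QN-939484:
  Base: filing + 18 years → 19 September 2032.
  Marketing Approval Extension: 1365 days claimed exceeds the 728-day cap, so +728 days → 17 September 2034.
Terminal disclaimer: QN-316655 expires on the earlier of 18 November 2035 and 17 September 2034.

September 17, 2034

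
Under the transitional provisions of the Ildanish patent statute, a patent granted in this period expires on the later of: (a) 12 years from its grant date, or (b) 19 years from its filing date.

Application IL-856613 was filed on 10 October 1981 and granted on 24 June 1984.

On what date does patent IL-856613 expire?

(a) grant + 12 years → 24 June 1996.
(b) filing + 19 years → 10 October 2000.
Later of the two: 10 October 2000.

October 10, 2000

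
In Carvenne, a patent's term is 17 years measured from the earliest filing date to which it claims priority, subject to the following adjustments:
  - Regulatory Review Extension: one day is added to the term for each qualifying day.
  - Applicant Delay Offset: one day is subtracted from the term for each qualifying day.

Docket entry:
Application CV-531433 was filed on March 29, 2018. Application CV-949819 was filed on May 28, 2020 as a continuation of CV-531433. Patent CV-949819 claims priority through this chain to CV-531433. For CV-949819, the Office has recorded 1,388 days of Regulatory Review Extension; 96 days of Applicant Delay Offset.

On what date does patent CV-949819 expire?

October 11, 2038

Earliest priority filing: 29 March 2018.
Base term: 29 March 2018 + 17 years → 29 March 2035.
Regulatory Review Extension: +1388 days → 15 January 2039.
Applicant Delay Offset: −96 days → 11 October 2038.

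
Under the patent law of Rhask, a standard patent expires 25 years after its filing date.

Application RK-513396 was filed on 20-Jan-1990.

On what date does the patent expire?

2015-01-20

Filing date + 25 years → 20 January 2015.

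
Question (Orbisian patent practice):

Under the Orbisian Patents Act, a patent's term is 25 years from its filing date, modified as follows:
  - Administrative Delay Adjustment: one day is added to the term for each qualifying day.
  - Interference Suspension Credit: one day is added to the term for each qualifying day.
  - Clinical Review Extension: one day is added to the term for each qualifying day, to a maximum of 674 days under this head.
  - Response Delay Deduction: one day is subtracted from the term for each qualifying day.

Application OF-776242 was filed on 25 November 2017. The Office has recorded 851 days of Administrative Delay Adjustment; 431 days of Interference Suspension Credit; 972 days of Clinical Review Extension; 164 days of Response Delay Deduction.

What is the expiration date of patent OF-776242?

Base term: filing date + 25 years → 25 November 2042.
Administrative Delay Adjustment: +851 days → 25 March 2045.
Interference Suspension Credit: +431 days → 30 May 2046.
Clinical Review Extension: 972 days claimed exceeds the 674-day cap, so +674 days → 3 April 2048.
Response Delay Deduction: −164 days → 22 October 2047.

October 22, 2047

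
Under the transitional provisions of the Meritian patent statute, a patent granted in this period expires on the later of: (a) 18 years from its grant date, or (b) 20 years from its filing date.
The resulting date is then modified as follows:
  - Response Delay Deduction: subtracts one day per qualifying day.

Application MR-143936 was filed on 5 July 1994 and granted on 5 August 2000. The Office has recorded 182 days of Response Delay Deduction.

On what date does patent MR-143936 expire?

February 4, 2018

(a) grant + 18 years → 5 August 2018.
(b) filing + 20 years → 5 July 2014.
Later of the two: 5 August 2018.
Response Delay Deduction: −182 days → 4 February 2018.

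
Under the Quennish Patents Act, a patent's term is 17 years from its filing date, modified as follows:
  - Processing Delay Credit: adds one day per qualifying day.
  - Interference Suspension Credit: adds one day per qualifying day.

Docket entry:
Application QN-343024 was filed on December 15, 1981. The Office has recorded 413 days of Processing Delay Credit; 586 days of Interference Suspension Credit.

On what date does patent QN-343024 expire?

Base term: filing date + 17 years → 15 December 1998.
Processing Delay Credit: +413 days → 1 February 2000.
Interference Suspension Credit: +586 days → 9 September 2001.

September 9, 2001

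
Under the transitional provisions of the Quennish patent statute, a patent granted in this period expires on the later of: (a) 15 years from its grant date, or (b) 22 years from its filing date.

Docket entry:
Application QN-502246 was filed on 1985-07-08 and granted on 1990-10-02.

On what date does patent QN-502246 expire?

July 8, 2007

(a) grant + 15 years → 2 October 2005.
(b) filing + 22 years → 8 July 2007.
Later of the two: 8 July 2007.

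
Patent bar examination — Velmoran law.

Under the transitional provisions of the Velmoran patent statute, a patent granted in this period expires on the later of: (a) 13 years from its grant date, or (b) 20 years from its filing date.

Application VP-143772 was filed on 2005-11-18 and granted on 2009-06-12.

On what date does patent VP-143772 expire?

(a) grant + 13 years → 12 June 2022.
(b) filing + 20 years → 18 November 2025.
Later of the two: 18 November 2025.

November 18, 2025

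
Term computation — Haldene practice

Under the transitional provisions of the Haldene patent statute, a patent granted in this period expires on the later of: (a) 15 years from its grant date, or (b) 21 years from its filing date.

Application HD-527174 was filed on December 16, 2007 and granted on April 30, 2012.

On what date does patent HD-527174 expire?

(a) grant + 15 years → 30 April 2027.
(b) filing + 21 years → 16 December 2028.
Later of the two: 16 December 2028.

2028-12-16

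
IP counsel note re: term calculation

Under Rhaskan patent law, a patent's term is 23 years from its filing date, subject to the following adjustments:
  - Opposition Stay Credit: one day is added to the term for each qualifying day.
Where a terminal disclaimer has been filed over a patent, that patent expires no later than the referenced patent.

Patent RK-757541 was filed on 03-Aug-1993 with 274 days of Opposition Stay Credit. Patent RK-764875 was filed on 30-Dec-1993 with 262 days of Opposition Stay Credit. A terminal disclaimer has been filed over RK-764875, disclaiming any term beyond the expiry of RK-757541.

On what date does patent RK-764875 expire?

2017-05-04

Natural term of RK-764875:
  Base: filing + 23 years → 30 December 2016.
  Opposition Stay Credit: +262 days → 18 September 2017.
Expiry of referenced patent RK-757541:
  Base: filing + 23 years → 3 August 2016.
  Opposition Stay Credit: +274 days → 4 May 2017.
Terminal disclaimer: RK-764875 expires on the earlier of 18 September 2017 and 4 May 2017.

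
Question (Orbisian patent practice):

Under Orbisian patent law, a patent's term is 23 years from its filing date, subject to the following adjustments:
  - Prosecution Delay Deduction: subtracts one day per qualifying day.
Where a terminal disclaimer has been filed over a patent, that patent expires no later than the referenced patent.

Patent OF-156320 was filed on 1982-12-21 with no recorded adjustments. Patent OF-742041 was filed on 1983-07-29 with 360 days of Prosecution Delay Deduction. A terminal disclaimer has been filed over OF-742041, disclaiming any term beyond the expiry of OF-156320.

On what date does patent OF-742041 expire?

August 3, 2005

Natural term of OF-742041:
  Base: filing + 23 years → 29 July 2006.
  Prosecution Delay Deduction: −360 days → 3 August 2005.
Expiry of referenced patent OF-156320:
  Base: filing + 23 years → 21 December 2005.
Terminal disclaimer: OF-742041 expires on the earlier of 3 August 2005 and 21 December 2005.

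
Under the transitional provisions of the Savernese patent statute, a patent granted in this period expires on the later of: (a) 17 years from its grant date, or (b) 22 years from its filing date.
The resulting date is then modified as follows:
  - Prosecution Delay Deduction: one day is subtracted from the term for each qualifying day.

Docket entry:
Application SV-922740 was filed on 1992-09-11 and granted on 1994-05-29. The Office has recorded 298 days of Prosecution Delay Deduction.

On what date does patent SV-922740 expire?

(a) grant + 17 years → 29 May 2011.
(b) filing + 22 years → 11 September 2014.
Later of the two: 11 September 2014.
Prosecution Delay Deduction: −298 days → 17 November 2013.

2013-11-17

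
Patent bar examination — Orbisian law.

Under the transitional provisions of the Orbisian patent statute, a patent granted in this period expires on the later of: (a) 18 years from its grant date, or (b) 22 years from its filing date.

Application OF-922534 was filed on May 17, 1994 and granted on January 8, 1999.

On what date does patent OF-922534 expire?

(a) grant + 18 years → 8 January 2017.
(b) filing + 22 years → 17 May 2016.
Later of the two: 8 January 2017.

January 8, 2017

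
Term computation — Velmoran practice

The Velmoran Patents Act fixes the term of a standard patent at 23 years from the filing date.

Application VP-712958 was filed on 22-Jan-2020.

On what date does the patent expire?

Filing date + 23 years → 22 January 2043.

2043-01-22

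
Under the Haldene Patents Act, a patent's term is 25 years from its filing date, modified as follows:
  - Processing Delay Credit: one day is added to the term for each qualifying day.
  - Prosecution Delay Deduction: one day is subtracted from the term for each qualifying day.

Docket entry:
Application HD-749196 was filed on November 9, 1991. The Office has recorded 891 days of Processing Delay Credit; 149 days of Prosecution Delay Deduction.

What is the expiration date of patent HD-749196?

November 21, 2018

Base term: filing date + 25 years → 9 November 2016.
Processing Delay Credit: +891 days → 19 April 2019.
Prosecution Delay Deduction: −149 days → 21 November 2018.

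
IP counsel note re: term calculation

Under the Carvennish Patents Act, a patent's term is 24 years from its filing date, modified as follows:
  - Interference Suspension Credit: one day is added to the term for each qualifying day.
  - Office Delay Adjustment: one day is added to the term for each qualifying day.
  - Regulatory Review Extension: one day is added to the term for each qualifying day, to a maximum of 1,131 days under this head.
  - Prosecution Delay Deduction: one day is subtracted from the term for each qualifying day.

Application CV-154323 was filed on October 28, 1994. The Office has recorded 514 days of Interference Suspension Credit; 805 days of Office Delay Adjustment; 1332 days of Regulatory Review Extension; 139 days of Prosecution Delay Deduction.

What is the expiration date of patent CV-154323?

Base term: filing date + 24 years → 28 October 2018.
Interference Suspension Credit: +514 days → 25 March 2020.
Office Delay Adjustment: +805 days → 8 June 2022.
Regulatory Review Extension: 1332 days claimed exceeds the 1131-day cap, so +1131 days → 13 July 2025.
Prosecution Delay Deduction: −139 days → 24 February 2025.

2025-02-24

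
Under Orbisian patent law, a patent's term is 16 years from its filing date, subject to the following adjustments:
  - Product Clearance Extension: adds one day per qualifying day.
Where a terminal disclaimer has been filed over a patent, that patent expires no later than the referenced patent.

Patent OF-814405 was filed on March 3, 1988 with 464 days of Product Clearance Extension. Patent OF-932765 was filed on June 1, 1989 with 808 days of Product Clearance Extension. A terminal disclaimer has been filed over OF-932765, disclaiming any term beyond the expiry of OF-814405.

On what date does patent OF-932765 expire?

Natural term of OF-932765:
  Base: filing + 16 years → 1 June 2005.
  Product Clearance Extension: +808 days → 18 August 2007.
Expiry of referenced patent OF-814405:
  Base: filing + 16 years → 3 March 2004.
  Product Clearance Extension: +464 days → 10 June 2005.
Terminal disclaimer: OF-932765 expires on the earlier of 18 August 2007 and 10 June 2005.

2005-06-10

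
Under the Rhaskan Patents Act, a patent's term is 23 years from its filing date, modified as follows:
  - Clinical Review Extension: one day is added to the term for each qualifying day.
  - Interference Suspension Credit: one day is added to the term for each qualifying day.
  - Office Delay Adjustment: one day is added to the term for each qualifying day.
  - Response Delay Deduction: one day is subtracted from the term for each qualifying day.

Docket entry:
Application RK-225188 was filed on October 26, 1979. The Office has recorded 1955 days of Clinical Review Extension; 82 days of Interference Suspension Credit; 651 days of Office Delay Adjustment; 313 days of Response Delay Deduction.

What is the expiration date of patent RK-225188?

2009-04-27

Base term: filing date + 23 years → 26 October 2002.
Clinical Review Extension: +1955 days → 3 March 2008.
Interference Suspension Credit: +82 days → 24 May 2008.
Office Delay Adjustment: +651 days → 6 March 2010.
Response Delay Deduction: −313 days → 27 April 2009.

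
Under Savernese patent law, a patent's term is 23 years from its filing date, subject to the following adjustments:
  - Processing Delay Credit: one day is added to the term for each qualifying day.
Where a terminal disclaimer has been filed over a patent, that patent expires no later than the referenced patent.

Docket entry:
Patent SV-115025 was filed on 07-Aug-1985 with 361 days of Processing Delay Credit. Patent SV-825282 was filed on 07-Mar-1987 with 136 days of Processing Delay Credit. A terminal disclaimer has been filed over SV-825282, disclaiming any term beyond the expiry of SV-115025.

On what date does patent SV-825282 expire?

2009-08-03

Natural term of SV-825282:
  Base: filing + 23 years → 7 March 2010.
  Processing Delay Credit: +136 days → 21 July 2010.
Expiry of referenced patent SV-115025:
  Base: filing + 23 years → 7 August 2008.
  Processing Delay Credit: +361 days → 3 August 2009.
Terminal disclaimer: SV-825282 expires on the earlier of 21 July 2010 and 3 August 2009.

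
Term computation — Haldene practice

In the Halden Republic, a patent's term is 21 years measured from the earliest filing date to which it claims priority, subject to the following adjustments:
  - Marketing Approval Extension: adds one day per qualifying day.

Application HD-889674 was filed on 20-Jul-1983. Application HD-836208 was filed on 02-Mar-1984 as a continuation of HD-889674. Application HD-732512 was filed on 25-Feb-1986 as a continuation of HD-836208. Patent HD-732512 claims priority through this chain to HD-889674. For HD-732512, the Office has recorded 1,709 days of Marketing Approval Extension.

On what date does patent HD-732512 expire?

March 25, 2009

Earliest priority filing: 20 July 1983.
Base term: 20 July 1983 + 21 years → 20 July 2004.
Marketing Approval Extension: +1709 days → 25 March 2009.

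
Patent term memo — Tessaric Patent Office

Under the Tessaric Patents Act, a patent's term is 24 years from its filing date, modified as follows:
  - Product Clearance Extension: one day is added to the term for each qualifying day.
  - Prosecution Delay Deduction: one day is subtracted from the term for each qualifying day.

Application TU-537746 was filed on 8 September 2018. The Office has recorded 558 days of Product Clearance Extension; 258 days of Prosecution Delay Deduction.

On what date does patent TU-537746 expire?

Base term: filing date + 24 years → 8 September 2042.
Product Clearance Extension: +558 days → 19 March 2044.
Prosecution Delay Deduction: −258 days → 5 July 2043.

July 5, 2043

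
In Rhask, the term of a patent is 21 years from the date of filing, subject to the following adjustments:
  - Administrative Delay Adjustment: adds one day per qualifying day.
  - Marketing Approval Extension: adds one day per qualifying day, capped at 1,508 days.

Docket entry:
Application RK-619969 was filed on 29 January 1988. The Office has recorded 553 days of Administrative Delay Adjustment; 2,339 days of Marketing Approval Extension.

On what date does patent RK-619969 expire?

2014-09-21

Base term: filing date + 21 years → 29 January 2009.
Administrative Delay Adjustment: +553 days → 5 August 2010.
Marketing Approval Extension: 2339 days claimed exceeds the 1508-day cap, so +1508 days → 21 September 2014.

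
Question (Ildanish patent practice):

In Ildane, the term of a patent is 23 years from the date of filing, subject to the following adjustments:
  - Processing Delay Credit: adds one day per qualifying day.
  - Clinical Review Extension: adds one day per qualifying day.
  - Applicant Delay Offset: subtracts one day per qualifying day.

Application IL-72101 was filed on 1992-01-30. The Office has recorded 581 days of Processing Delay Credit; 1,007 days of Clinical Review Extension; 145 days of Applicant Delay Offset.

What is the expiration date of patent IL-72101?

2019-01-12

Base term: filing date + 23 years → 30 January 2015.
Processing Delay Credit: +581 days → 2 September 2016.
Clinical Review Extension: +1007 days → 6 June 2019.
Applicant Delay Offset: −145 days → 12 January 2019.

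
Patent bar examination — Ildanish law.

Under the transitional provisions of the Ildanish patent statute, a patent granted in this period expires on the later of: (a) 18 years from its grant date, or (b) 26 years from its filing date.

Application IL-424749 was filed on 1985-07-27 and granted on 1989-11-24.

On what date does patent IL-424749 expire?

July 27, 2011

(a) grant + 18 years → 24 November 2007.
(b) filing + 26 years → 27 July 2011.
Later of the two: 27 July 2011.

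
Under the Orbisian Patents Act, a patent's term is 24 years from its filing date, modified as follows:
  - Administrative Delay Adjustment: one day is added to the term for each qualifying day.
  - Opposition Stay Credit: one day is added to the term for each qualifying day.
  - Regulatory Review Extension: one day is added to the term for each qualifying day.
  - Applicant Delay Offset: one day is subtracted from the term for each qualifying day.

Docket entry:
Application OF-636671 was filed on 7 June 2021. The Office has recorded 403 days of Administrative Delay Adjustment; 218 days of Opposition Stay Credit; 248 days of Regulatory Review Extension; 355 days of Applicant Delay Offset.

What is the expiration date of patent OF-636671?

Base term: filing date + 24 years → 7 June 2045.
Administrative Delay Adjustment: +403 days → 15 July 2046.
Opposition Stay Credit: +218 days → 18 February 2047.
Regulatory Review Extension: +248 days → 24 October 2047.
Applicant Delay Offset: −355 days → 3 November 2046.

November 3, 2046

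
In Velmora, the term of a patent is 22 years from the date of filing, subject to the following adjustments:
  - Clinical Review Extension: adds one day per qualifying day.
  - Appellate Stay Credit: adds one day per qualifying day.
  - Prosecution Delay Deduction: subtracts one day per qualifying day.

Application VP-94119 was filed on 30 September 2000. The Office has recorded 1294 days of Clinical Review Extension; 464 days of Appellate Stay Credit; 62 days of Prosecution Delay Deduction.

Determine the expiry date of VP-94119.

Base term: filing date + 22 years → 30 September 2022.
Clinical Review Extension: +1294 days → 16 April 2026.
Appellate Stay Credit: +464 days → 24 July 2027.
Prosecution Delay Deduction: −62 days → 23 May 2027.

May 23, 2027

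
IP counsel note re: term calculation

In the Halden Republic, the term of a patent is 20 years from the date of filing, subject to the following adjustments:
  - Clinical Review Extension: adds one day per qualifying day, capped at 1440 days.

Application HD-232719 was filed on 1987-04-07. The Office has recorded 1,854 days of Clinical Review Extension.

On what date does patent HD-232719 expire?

Base term: filing date + 20 years → 7 April 2007.
Clinical Review Extension: 1854 days claimed exceeds the 1440-day cap, so +1440 days → 17 March 2011.

March 17, 2011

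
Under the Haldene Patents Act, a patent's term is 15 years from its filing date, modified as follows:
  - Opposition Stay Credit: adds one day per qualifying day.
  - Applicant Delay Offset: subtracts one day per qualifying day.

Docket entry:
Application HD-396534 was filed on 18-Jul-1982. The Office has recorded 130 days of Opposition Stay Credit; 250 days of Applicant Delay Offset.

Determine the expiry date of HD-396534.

1997-03-20

Base term: filing date + 15 years → 18 July 1997.
Opposition Stay Credit: +130 days → 25 November 1997.
Applicant Delay Offset: −250 days → 20 March 1997.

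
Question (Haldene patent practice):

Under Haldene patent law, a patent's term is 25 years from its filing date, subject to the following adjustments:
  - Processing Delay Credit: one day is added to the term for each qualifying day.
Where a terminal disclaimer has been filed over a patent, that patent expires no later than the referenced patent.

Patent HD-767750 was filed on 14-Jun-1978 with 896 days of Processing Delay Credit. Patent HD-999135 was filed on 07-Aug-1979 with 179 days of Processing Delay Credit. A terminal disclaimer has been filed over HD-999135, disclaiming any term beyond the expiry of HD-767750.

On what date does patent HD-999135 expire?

Natural term of HD-999135:
  Base: filing + 25 years → 7 August 2004.
  Processing Delay Credit: +179 days → 2 February 2005.
Expiry of referenced patent HD-767750:
  Base: filing + 25 years → 14 June 2003.
  Processing Delay Credit: +896 days → 26 November 2005.
Terminal disclaimer: HD-999135 expires on the earlier of 2 February 2005 and 26 November 2005.

2005-02-02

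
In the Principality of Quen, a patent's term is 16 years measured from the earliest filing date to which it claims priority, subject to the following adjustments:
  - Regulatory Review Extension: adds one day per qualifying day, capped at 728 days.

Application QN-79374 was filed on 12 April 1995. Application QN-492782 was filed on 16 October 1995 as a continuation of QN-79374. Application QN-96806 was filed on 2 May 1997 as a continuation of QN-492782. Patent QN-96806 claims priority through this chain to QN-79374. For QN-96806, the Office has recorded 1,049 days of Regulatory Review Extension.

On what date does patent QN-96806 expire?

2013-04-09

Earliest priority filing: 12 April 1995.
Base term: 12 April 1995 + 16 years → 12 April 2011.
Regulatory Review Extension: 1049 days claimed exceeds the 728-day cap, so +728 days → 9 April 2013.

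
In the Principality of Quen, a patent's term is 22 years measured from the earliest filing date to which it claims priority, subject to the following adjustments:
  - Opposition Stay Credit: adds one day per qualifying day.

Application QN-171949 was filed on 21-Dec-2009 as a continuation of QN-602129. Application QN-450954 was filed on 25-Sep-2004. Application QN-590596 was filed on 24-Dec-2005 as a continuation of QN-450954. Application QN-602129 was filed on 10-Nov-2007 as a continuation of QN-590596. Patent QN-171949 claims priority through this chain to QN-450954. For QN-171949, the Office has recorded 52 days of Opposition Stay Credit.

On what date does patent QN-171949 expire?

Earliest priority filing: 25 September 2004.
Base term: 25 September 2004 + 22 years → 25 September 2026.
Opposition Stay Credit: +52 days → 16 November 2026.

2026-11-16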